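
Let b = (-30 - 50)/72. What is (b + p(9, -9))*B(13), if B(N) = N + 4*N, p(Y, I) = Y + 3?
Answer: 6370/9 ≈ 707.78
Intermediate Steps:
p(Y, I) = 3 + Y
B(N) = 5*N
b = -10/9 (b = -80*1/72 = -10/9 ≈ -1.1111)
(b + p(9, -9))*B(13) = (-10/9 + (3 + 9))*(5*13) = (-10/9 + 12)*65 = (98/9)*65 = 6370/9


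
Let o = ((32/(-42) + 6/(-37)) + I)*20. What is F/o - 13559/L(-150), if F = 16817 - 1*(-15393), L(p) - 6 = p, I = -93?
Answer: 809326637/10508976 ≈ 77.013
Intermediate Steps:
L(p) = 6 + p
F = 32210 (F = 16817 + 15393 = 32210)
o = -1459580/777 (o = ((32/(-42) + 6/(-37)) - 93)*20 = ((32*(-1/42) + 6*(-1/37)) - 93)*20 = ((-16/21 - 6/37) - 93)*20 = (-718/777 - 93)*20 = -72979/777*20 = -1459580/777 ≈ -1878.5)
F/o - 13559/L(-150) = 32210/(-1459580/777) - 13559/(6 - 150) = 32210*(-777/1459580) - 13559/(-144) = -2502717/145958 - 13559*(-1/144) = -2502717/145958 + 13559/144 = 809326637/10508976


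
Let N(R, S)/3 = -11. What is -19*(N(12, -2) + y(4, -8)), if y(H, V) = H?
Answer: 551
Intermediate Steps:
N(R, S) = -33 (N(R, S) = 3*(-11) = -33)
-19*(N(12, -2) + y(4, -8)) = -19*(-33 + 4) = -19*(-29) = 551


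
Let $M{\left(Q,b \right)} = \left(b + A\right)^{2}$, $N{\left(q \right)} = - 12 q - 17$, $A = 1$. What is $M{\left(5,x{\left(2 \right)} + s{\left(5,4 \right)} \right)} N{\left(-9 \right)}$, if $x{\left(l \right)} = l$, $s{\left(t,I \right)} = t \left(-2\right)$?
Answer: $4459$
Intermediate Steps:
$s{\left(t,I \right)} = - 2 t$
$N{\left(q \right)} = -17 - 12 q$
$M{\left(Q,b \right)} = \left(1 + b\right)^{2}$ ($M{\left(Q,b \right)} = \left(b + 1\right)^{2} = \left(1 + b\right)^{2}$)
$M{\left(5,x{\left(2 \right)} + s{\left(5,4 \right)} \right)} N{\left(-9 \right)} = \left(1 + \left(2 - 10\right)\right)^{2} \left(-17 - -108\right) = \left(1 + \left(2 - 10\right)\right)^{2} \left(-17 + 108\right) = \left(1 - 8\right)^{2} \cdot 91 = \left(-7\right)^{2} \cdot 91 = 49 \cdot 91 = 4459$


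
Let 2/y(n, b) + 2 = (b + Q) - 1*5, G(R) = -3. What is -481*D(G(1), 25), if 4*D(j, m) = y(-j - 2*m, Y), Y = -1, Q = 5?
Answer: 481/6 ≈ 80.167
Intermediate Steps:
y(n, b) = 2/(-2 + b) (y(n, b) = 2/(-2 + ((b + 5) - 1*5)) = 2/(-2 + ((5 + b) - 5)) = 2/(-2 + b))
D(j, m) = -⅙ (D(j, m) = (2/(-2 - 1))/4 = (2/(-3))/4 = (2*(-⅓))/4 = (¼)*(-⅔) = -⅙)
-481*D(G(1), 25) = -481*(-⅙) = 481/6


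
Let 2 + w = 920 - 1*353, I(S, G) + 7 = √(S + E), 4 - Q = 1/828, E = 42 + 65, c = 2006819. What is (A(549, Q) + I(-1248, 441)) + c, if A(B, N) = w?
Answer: 2007377 + I*√1141 ≈ 2.0074e+6 + 33.779*I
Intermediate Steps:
E = 107
Q = 3311/828 (Q = 4 - 1/828 = 3311/828 ≈ 3.9988)
I(S, G) = -7 + √(107 + S) (I(S, G) = -7 + √(S + 107) = -7 + √(107 + S))
w = 565 (w = -2 + (920 - 1*353) = -2 + (920 - 353) = -2 + 567 = 565)
A(B, N) = 565
(A(549, Q) + I(-1248, 441)) + c = (565 + (-7 + √(107 - 1248))) + 2006819 = (565 + (-7 + √(-1141))) + 2006819 = (565 + (-7 + I*√1141)) + 2006819 = (558 + I*√1141) + 2006819 = 2007377 + I*√1141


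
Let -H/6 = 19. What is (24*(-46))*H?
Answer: 125856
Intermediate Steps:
H = -114 (H = -6*19 = -114)
(24*(-46))*H = (24*(-46))*(-114) = -1104*(-114) = 125856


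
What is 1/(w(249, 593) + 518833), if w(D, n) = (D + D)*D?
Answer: 1/642835 ≈ 1.5556e-6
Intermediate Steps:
w(D, n) = 2*D² (w(D, n) = (2*D)*D = 2*D²)
1/(w(249, 593) + 518833) = 1/(2*249² + 518833) = 1/(2*62001 + 518833) = 1/(124002 + 518833) = 1/642835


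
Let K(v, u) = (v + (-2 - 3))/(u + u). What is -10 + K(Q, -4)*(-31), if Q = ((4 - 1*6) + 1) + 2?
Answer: -51/2 ≈ -25.500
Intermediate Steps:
Q = 1 (Q = ((4 - 6) + 1) + 2 = (-2 + 1) + 2 = -1 + 2 = 1)
K(v, u) = (-5 + v)/(2*u) (K(v, u) = (v - 5)/((2*u)) = (-5 + v)*(1/(2*u)) = (-5 + v)/(2*u))
-10 + K(Q, -4)*(-31) = -10 + ((½)*(-5 + 1)/(-4))*(-31) = -10 + ((½)*(-¼)*(-4))*(-31) = -10 + (½)*(-31) = -10 - 31/2 = -51/2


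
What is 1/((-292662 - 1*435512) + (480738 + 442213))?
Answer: 1/194777 ≈ 5.1341e-6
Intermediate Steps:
1/((-292662 - 1*435512) + (480738 + 442213)) = 1/((-292662 - 435512) + 922951) = 1/(-728174 + 922951) = 1/194777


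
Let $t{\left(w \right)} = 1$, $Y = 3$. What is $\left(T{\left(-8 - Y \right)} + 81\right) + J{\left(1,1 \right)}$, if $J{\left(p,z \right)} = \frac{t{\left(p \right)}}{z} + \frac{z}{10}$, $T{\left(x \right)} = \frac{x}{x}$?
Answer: $\frac{831}{10} \approx 83.1$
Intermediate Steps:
$T{\left(x \right)} = 1$
$J{\left(p,z \right)} = \frac{1}{z} + \frac{z}{10}$ ($J{\left(p,z \right)} = 1 \frac{1}{z} + \frac{z}{10} = \frac{1}{z} + z \frac{1}{10} = \frac{1}{z} + \frac{z}{10}$)
$\left(T{\left(-8 - Y \right)} + 81\right) + J{\left(1,1 \right)} = \left(1 + 81\right) + \left(1^{-1} + \frac{1}{10} \cdot 1\right) = 82 + \left(1 + \frac{1}{10}\right) = 82 + \frac{11}{10} = \frac{831}{10}$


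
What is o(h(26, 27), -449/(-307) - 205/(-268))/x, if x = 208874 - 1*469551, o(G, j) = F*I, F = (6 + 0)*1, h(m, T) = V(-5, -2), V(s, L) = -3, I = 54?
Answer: -324/260677 ≈ -0.0012429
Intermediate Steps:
h(m, T) = -3
F = 6 (F = 6*1 = 6)
o(G, j) = 324 (o(G, j) = 6*54 = 324)
x = -260677 (x = 208874 - 469551 = -260677)
o(h(26, 27), -449/(-307) - 205/(-268))/x = 324/(-260677) = 324*(-1/260677) = -324/260677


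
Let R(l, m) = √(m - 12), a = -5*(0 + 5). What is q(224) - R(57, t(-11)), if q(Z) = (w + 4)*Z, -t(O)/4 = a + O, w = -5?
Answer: -224 - 2*√33 ≈ -235.49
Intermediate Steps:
a = -25 (a = -5*5 = -25)
t(O) = 100 - 4*O (t(O) = -4*(-25 + O) = 100 - 4*O)
R(l, m) = √(-12 + m)
q(Z) = -Z (q(Z) = (-5 + 4)*Z = -Z)
q(224) - R(57, t(-11)) = -1*224 - √(-12 + (100 - 4*(-11))) = -224 - √(-12 + (100 + 44)) = -224 - √(-12 + 144) = -224 - √132 = -224 - 2*√33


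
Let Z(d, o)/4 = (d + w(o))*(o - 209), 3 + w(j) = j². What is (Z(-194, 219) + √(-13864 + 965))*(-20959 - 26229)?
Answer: -90155505280 - 47188*I*√12899 ≈ -9.0156e+10 - 5.3593e+6*I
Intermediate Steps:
w(j) = -3 + j²
Z(d, o) = 4*(-209 + o)*(-3 + d + o²) (Z(d, o) = 4*((d + (-3 + o²))*(o - 209)) = 4*((-3 + d + o²)*(-209 + o)) = 4*((-209 + o)*(-3 + d + o²)) = 4*(-209 + o)*(-3 + d + o²))
(Z(-194, 219) + √(-13864 + 965))*(-20959 - 26229) = ((2508 - 836*(-194) - 836*219² + 4*(-194)*219 + 4*219*(-3 + 219²)) + √(-13864 + 965))*(-20959 - 26229) = ((2508 + 162184 - 836*47961 - 169944 + 4*219*(-3 + 47961)) + √(-12899))*(-47188) = ((2508 + 162184 - 40095396 - 169944 + 4*219*47958) + I*√12899)*(-47188) = ((2508 + 162184 - 40095396 - 169944 + 42011208) + I*√12899)*(-47188) = (1910560 + I*√12899)*(-47188) = -90155505280 - 47188*I*√12899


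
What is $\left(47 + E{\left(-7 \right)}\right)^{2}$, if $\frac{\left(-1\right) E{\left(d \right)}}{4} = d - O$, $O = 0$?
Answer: $5625$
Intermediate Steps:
$E{\left(d \right)} = - 4 d$ ($E{\left(d \right)} = - 4 \left(d - 0\right) = - 4 \left(d + 0\right) = - 4 d$)
$\left(47 + E{\left(-7 \right)}\right)^{2} = \left(47 - -28\right)^{2} = \left(47 + 28\right)^{2} = 75^{2} = 5625$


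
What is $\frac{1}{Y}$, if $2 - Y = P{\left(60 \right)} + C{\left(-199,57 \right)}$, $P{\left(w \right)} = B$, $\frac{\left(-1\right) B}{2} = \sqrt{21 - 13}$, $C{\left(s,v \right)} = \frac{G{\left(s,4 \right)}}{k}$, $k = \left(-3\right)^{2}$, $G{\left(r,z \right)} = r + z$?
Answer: $\frac{213}{4753} - \frac{36 \sqrt{2}}{4753} \approx 0.034102$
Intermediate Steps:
$k = 9$
$C{\left(s,v \right)} = \frac{4}{9} + \frac{s}{9}$ ($C{\left(s,v \right)} = \frac{s + 4}{9} = \left(4 + s\right) \frac{1}{9} = \frac{4}{9} + \frac{s}{9}$)
$B = - 4 \sqrt{2}$ ($B = - 2 \sqrt{21 - 13} = - 2 \sqrt{8} = - 2 \cdot 2 \sqrt{2} = - 4 \sqrt{2} \approx -5.6569$)
$P{\left(w \right)} = - 4 \sqrt{2}$
$Y = \frac{71}{3} + 4 \sqrt{2}$ ($Y = 2 - \left(- 4 \sqrt{2} + \left(\frac{4}{9} + \frac{1}{9} \left(-199\right)\right)\right) = 2 - \left(- 4 \sqrt{2} + \left(\frac{4}{9} - \frac{199}{9}\right)\right) = 2 - \left(- 4 \sqrt{2} - \frac{65}{3}\right) = 2 - \left(- \frac{65}{3} - 4 \sqrt{2}\right) = 2 + \left(\frac{65}{3} + 4 \sqrt{2}\right) = \frac{71}{3} + 4 \sqrt{2} \approx 29.324$)
$\frac{1}{Y} = \frac{1}{\frac{71}{3} + 4 \sqrt{2}}$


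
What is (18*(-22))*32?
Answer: -12672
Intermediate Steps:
(18*(-22))*32 = -396*32 = -12672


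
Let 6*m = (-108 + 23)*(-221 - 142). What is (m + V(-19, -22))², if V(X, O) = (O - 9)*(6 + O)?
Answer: 127170729/4 ≈ 3.1793e+7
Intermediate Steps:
V(X, O) = (-9 + O)*(6 + O)
m = 10285/2 (m = ((-108 + 23)*(-221 - 142))/6 = (-85*(-363))/6 = (⅙)*30855 = 10285/2 ≈ 5142.5)
(m + V(-19, -22))² = (10285/2 + (-54 + (-22)² - 3*(-22)))² = (10285/2 + (-54 + 484 + 66))² = (10285/2 + 496)² = (11277/2)² = 127170729/4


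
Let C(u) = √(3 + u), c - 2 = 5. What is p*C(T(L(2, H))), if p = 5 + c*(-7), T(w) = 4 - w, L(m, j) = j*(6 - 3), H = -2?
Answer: -44*√13 ≈ -158.64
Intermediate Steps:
c = 7 (c = 2 + 5 = 7)
L(m, j) = 3*j (L(m, j) = j*3 = 3*j)
p = -44 (p = 5 + 7*(-7) = 5 - 49 = -44)
p*C(T(L(2, H))) = -44*√(3 + (4 - 3*(-2))) = -44*√(3 + (4 - 1*(-6))) = -44*√(3 + (4 + 6)) = -44*√(3 + 10) = -44*√13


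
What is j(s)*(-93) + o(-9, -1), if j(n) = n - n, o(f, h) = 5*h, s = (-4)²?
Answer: -5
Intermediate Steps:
s = 16
j(n) = 0
j(s)*(-93) + o(-9, -1) = 0*(-93) + 5*(-1) = 0 - 5 = -5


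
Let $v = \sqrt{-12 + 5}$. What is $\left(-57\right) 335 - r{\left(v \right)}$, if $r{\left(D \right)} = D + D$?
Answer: $-19095 - 2 i \sqrt{7} \approx -19095.0 - 5.2915 i$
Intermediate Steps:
$v = i \sqrt{7}$ ($v = \sqrt{-7} = i \sqrt{7} \approx 2.6458 i$)
$r{\left(D \right)} = 2 D$
$\left(-57\right) 335 - r{\left(v \right)} = \left(-57\right) 335 - 2 i \sqrt{7} = -19095 - 2 i \sqrt{7}$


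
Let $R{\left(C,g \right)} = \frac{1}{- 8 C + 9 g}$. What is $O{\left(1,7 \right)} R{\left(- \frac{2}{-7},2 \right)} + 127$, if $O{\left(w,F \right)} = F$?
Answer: $\frac{14019}{110} \approx 127.45$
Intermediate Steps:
$O{\left(1,7 \right)} R{\left(- \frac{2}{-7},2 \right)} + 127 = \frac{7}{- 8 \left(- \frac{2}{-7}\right) + 9 \cdot 2} + 127 = \frac{7}{- 8 \left(\left(-2\right) \left(- \frac{1}{7}\right)\right) + 18} + 127 = \frac{7}{\left(-8\right) \frac{2}{7} + 18} + 127 = \frac{7}{- \frac{16}{7} + 18} + 127 = \frac{7}{\frac{110}{7}} + 127 = 7 \cdot \frac{7}{110} + 127 = \frac{49}{110} + 127 = \frac{14019}{110}$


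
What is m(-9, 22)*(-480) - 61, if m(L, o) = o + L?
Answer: -6301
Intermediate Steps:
m(L, o) = L + o
m(-9, 22)*(-480) - 61 = (-9 + 22)*(-480) - 61 = 13*(-480) - 61 = -6240 - 61 = -6301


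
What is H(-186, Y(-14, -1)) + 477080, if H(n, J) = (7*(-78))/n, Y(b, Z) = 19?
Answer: 14789571/31 ≈ 4.7708e+5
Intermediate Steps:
H(n, J) = -546/n
H(-186, Y(-14, -1)) + 477080 = -546/(-186) + 477080 = -546*(-1/186) + 477080 = 91/31 + 477080 = 14789571/31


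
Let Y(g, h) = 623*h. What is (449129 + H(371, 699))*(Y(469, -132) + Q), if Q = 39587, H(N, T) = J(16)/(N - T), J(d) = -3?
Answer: -6282808220435/328 ≈ -1.9155e+10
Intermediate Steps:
H(N, T) = -3/(N - T)
(449129 + H(371, 699))*(Y(469, -132) + Q) = (449129 - 3/(371 - 1*699))*(623*(-132) + 39587) = (449129 - 3/(371 - 699))*(-82236 + 39587) = (449129 - 3/(-328))*(-42649) = (449129 - 3*(-1/328))*(-42649) = (449129 + 3/328)*(-42649) = (147314315/328)*(-42649) = -6282808220435/328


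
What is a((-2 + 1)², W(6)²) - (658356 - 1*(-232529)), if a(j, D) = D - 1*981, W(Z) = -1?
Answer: -891865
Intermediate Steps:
a(j, D) = -981 + D (a(j, D) = D - 981 = -981 + D)
a((-2 + 1)², W(6)²) - (658356 - 1*(-232529)) = (-981 + (-1)²) - (658356 - 1*(-232529)) = (-981 + 1) - (658356 + 232529) = -980 - 1*890885 = -980 - 890885 = -891865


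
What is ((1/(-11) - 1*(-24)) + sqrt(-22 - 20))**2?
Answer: 64087/121 + 526*I*sqrt(42)/11 ≈ 529.64 + 309.9*I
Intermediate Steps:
((1/(-11) - 1*(-24)) + sqrt(-22 - 20))**2 = ((-1/11 + 24) + sqrt(-42))**2 = (263/11 + I*sqrt(42))**2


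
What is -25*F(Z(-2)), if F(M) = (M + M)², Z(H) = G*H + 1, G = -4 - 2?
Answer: -16900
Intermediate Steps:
G = -6
Z(H) = 1 - 6*H (Z(H) = -6*H + 1 = 1 - 6*H)
F(M) = 4*M² (F(M) = (2*M)² = 4*M²)
-25*F(Z(-2)) = -100*(1 - 6*(-2))² = -100*(1 + 12)² = -100*13² = -100*169 = -25*676 = -16900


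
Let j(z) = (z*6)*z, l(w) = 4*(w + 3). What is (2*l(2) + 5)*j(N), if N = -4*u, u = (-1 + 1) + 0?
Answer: 0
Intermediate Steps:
u = 0 (u = 0 + 0 = 0)
l(w) = 12 + 4*w (l(w) = 4*(3 + w) = 12 + 4*w)
N = 0 (N = -4*0 = 0)
j(z) = 6*z² (j(z) = (6*z)*z = 6*z²)
(2*l(2) + 5)*j(N) = (2*(12 + 4*2) + 5)*(6*0²) = (2*(12 + 8) + 5)*(6*0) = (2*20 + 5)*0 = (40 + 5)*0 = 45*0 = 0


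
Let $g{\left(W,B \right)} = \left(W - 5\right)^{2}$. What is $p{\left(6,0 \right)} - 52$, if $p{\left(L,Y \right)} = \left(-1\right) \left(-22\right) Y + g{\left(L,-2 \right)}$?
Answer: $-51$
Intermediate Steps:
$g{\left(W,B \right)} = \left(-5 + W\right)^{2}$
$p{\left(L,Y \right)} = \left(-5 + L\right)^{2} + 22 Y$ ($p{\left(L,Y \right)} = \left(-1\right) \left(-22\right) Y + \left(-5 + L\right)^{2} = 22 Y + \left(-5 + L\right)^{2} = \left(-5 + L\right)^{2} + 22 Y$)
$p{\left(6,0 \right)} - 52 = \left(\left(-5 + 6\right)^{2} + 22 \cdot 0\right) - 52 = \left(1^{2} + 0\right) - 52 = \left(1 + 0\right) - 52 = 1 - 52 = -51$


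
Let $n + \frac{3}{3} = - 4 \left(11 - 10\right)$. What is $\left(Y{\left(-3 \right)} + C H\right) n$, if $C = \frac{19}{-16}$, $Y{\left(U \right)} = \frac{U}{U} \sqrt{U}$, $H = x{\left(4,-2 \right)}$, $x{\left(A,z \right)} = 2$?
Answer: $\frac{95}{8} - 5 i \sqrt{3} \approx 11.875 - 8.6602 i$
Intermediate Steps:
$H = 2$
$Y{\left(U \right)} = \sqrt{U}$ ($Y{\left(U \right)} = 1 \sqrt{U} = \sqrt{U}$)
$C = - \frac{19}{16}$ ($C = 19 \left(- \frac{1}{16}\right) = - \frac{19}{16} \approx -1.1875$)
$n = -5$ ($n = -1 - 4 \left(11 - 10\right) = -1 - 4 = -5$)
$\left(Y{\left(-3 \right)} + C H\right) n = \left(\sqrt{-3} - \frac{19}{8}\right) \left(-5\right) = \left(i \sqrt{3} - \frac{19}{8}\right) \left(-5\right) = \left(- \frac{19}{8} + i \sqrt{3}\right) \left(-5\right) = \frac{95}{8} - 5 i \sqrt{3}$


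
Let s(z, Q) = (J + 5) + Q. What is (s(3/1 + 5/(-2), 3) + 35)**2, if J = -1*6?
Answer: 1369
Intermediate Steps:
J = -6
s(z, Q) = -1 + Q (s(z, Q) = (-6 + 5) + Q = -1 + Q)
(s(3/1 + 5/(-2), 3) + 35)**2 = ((-1 + 3) + 35)**2 = (2 + 35)**2 = 37**2 = 1369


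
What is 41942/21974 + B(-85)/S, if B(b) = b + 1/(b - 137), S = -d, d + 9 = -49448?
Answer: 230042794157/120631261098 ≈ 1.9070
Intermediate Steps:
d = -49457 (d = -9 - 49448 = -49457)
S = 49457 (S = -1*(-49457) = 49457)
B(b) = b + 1/(-137 + b)
41942/21974 + B(-85)/S = 41942/21974 + ((1 + (-85)² - 137*(-85))/(-137 - 85))/49457 = 41942*(1/21974) + ((1 + 7225 + 11645)/(-222))*(1/49457) = 20971/10987 - 1/222*18871*(1/49457) = 20971/10987 - 18871/222*1/49457 = 20971/10987 - 18871/10979454 = 230042794157/120631261098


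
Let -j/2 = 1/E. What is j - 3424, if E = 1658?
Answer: -2838497/829 ≈ -3424.0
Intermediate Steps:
j = -1/829 (j = -2/1658 = -2*1/1658 = -1/829 ≈ -0.0012063)
j - 3424 = -1/829 - 3424 = -2838497/829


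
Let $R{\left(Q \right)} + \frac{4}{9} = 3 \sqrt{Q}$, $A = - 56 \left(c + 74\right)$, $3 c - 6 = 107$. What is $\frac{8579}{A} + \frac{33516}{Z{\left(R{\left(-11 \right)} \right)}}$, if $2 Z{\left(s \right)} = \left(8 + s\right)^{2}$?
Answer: $\frac{3 \left(- 33982174345 i - 31502088 \sqrt{11}\right)}{18760 \left(3395 i + 3672 \sqrt{11}\right)} \approx -116.69 - 413.68 i$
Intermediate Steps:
$c = \frac{113}{3}$ ($c = 2 + \frac{1}{3} \cdot 107 = 2 + \frac{107}{3} = \frac{113}{3} \approx 37.667$)
$A = - \frac{18760}{3}$ ($A = - 56 \left(\frac{113}{3} + 74\right) = \left(-56\right) \frac{335}{3} = - \frac{18760}{3} \approx -6253.3$)
$R{\left(Q \right)} = - \frac{4}{9} + 3 \sqrt{Q}$
$Z{\left(s \right)} = \frac{\left(8 + s\right)^{2}}{2}$
$\frac{8579}{A} + \frac{33516}{Z{\left(R{\left(-11 \right)} \right)}} = \frac{8579}{- \frac{18760}{3}} + \frac{33516}{\frac{1}{2} \left(8 - \left(\frac{4}{9} - 3 \sqrt{-11}\right)\right)^{2}} = 8579 \left(- \frac{3}{18760}\right) + \frac{33516}{\frac{1}{2} \left(8 - \left(\frac{4}{9} - 3 i \sqrt{11}\right)\right)^{2}} = - \frac{25737}{18760} + \frac{33516}{\frac{1}{2} \left(8 - \left(\frac{4}{9} - 3 i \sqrt{11}\right)\right)^{2}} = - \frac{25737}{18760} + \frac{33516}{\frac{1}{2} \left(\frac{68}{9} + 3 i \sqrt{11}\right)^{2}} = - \frac{25737}{18760} + 33516 \frac{2}{\left(\frac{68}{9} + 3 i \sqrt{11}\right)^{2}} = - \frac{25737}{18760} + \frac{67032}{\left(\frac{68}{9} + 3 i \sqrt{11}\right)^{2}}$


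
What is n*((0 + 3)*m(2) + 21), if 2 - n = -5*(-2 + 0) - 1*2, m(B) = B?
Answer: -162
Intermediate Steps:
n = -6 (n = 2 - (-5*(-2 + 0) - 1*2) = 2 - (-5*(-2) - 2) = 2 - (10 - 2) = 2 - 1*8 = 2 - 8 = -6)
n*((0 + 3)*m(2) + 21) = -6*((0 + 3)*2 + 21) = -6*(3*2 + 21) = -6*(6 + 21) = -6*27 = -162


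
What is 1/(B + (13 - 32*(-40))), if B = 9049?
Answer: 1/10342 ≈ 9.6693e-5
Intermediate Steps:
1/(B + (13 - 32*(-40))) = 1/(9049 + (13 - 32*(-40))) = 1/(9049 + (13 + 1280)) = 1/(9049 + 1293) = 1/10342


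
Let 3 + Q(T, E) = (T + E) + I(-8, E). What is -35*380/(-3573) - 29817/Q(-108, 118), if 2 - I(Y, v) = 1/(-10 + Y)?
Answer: -1915482638/582399 ≈ -3289.0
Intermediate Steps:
I(Y, v) = 2 - 1/(-10 + Y)
Q(T, E) = -17/18 + E + T (Q(T, E) = -3 + ((T + E) + (-21 + 2*(-8))/(-10 - 8)) = -3 + ((E + T) + (-21 - 16)/(-18)) = -3 + ((E + T) - 1/18*(-37)) = -3 + ((E + T) + 37/18) = -3 + (37/18 + E + T) = -17/18 + E + T)
-35*380/(-3573) - 29817/Q(-108, 118) = -35*380/(-3573) - 29817/(-17/18 + 118 - 108) = -13300*(-1/3573) - 29817/163/18 = 13300/3573 - 29817*18/163 = 13300/3573 - 536706/163 = -1915482638/582399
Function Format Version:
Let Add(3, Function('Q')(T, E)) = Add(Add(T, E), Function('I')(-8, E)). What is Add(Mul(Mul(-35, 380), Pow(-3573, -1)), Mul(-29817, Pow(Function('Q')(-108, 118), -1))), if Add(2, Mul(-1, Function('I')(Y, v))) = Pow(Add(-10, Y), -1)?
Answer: Rational(-1915482638, 582399) ≈ -3289.0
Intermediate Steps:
Function('I')(Y, v) = Add(2, Mul(-1, Pow(Add(-10, Y), -1)))
Function('Q')(T, E) = Add(Rational(-17, 18), E, T) (Function('Q')(T, E) = Add(-3, Add(Add(T, E), Mul(Pow(Add(-10, -8), -1), Add(-21, Mul(2, -8))))) = Add(-3, Add(Add(E, T), Mul(Pow(-18, -1), Add(-21, -16)))) = Add(-3, Add(Add(E, T), Mul(Rational(-1, 18), -37))) = Add(-3, Add(Add(E, T), Rational(37, 18))) = Add(-3, Add(Rational(37, 18), E, T)) = Add(Rational(-17, 18), E, T))
Add(Mul(Mul(-35, 380), Pow(-3573, -1)), Mul(-29817, Pow(Function('Q')(-108, 118), -1))) = Add(Mul(Mul(-35, 380), Pow(-3573, -1)), Mul(-29817, Pow(Add(Rational(-17, 18), 118, -108), -1))) = Add(Mul(-13300, Rational(-1, 3573)), Mul(-29817, Pow(Rational(163, 18), -1))) = Add(Rational(13300, 3573), Mul(-29817, Rational(18, 163))) = Add(Rational(13300, 3573), Rational(-536706, 163)) = Rational(-1915482638, 582399)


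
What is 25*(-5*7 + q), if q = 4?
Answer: -775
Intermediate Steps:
25*(-5*7 + q) = 25*(-5*7 + 4) = 25*(-35 + 4) = 25*(-31) = -775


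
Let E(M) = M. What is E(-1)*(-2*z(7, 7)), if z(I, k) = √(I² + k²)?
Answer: 14*√2 ≈ 19.799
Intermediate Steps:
E(-1)*(-2*z(7, 7)) = -(-2)*√(7² + 7²) = -(-2)*√(49 + 49) = -(-2)*√98 = -(-2)*7*√2 = -(-14)*√2 = 14*√2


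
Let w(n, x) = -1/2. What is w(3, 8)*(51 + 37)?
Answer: -44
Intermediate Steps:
w(n, x) = -½ (w(n, x) = -1*½ = -½)
w(3, 8)*(51 + 37) = -(51 + 37)/2 = -½*88 = -44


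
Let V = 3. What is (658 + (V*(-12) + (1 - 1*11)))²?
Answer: 374544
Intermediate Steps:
(658 + (V*(-12) + (1 - 1*11)))² = (658 + (3*(-12) + (1 - 1*11)))² = (658 + (-36 + (1 - 11)))² = (658 + (-36 - 10))² = (658 - 46)² = 612² = 374544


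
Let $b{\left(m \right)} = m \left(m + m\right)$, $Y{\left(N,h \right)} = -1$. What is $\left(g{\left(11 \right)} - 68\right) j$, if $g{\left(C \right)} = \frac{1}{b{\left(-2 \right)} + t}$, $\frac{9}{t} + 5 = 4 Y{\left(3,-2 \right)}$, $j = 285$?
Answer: $- \frac{135375}{7} \approx -19339.0$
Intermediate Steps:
$b{\left(m \right)} = 2 m^{2}$ ($b{\left(m \right)} = m 2 m = 2 m^{2}$)
$t = -1$ ($t = \frac{9}{-5 + 4 \left(-1\right)} = \frac{9}{-5 - 4} = \frac{9}{-9} = 9 \left(- \frac{1}{9}\right) = -1$)
$g{\left(C \right)} = \frac{1}{7}$ ($g{\left(C \right)} = \frac{1}{2 \left(-2\right)^{2} - 1} = \frac{1}{2 \cdot 4 - 1} = \frac{1}{8 - 1} = \frac{1}{7}$)
$\left(g{\left(11 \right)} - 68\right) j = \left(\frac{1}{7} - 68\right) 285 = \left(- \frac{475}{7}\right) 285 = - \frac{135375}{7}$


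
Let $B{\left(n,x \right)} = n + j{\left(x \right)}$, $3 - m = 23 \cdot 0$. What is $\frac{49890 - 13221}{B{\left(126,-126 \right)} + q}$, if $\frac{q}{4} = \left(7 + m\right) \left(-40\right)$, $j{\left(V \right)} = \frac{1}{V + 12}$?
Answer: $- \frac{4180266}{168037} \approx -24.877$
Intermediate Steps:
$m = 3$ ($m = 3 - 23 \cdot 0 = 3 - 0 = 3 + 0 = 3$)
$j{\left(V \right)} = \frac{1}{12 + V}$
$B{\left(n,x \right)} = n + \frac{1}{12 + x}$
$q = -1600$ ($q = 4 \left(7 + 3\right) \left(-40\right) = 4 \cdot 10 \left(-40\right) = 4 \left(-400\right) = -1600$)
$\frac{49890 - 13221}{B{\left(126,-126 \right)} + q} = \frac{49890 - 13221}{\frac{1 + 126 \left(12 - 126\right)}{12 - 126} - 1600} = \frac{36669}{\frac{1 + 126 \left(-114\right)}{-114} - 1600} = \frac{36669}{- \frac{1 - 14364}{114} - 1600} = \frac{36669}{\left(- \frac{1}{114}\right) \left(-14363\right) - 1600} = \frac{36669}{\frac{14363}{114} - 1600} = \frac{36669}{- \frac{168037}{114}} = 36669 \left(- \frac{114}{168037}\right) = - \frac{4180266}{168037}$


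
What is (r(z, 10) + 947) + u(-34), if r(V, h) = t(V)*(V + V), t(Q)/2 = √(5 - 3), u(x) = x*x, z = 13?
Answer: 2103 + 52*√2 ≈ 2176.5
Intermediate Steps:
u(x) = x²
t(Q) = 2*√2 (t(Q) = 2*√(5 - 3) = 2*√2)
r(V, h) = 4*V*√2 (r(V, h) = (2*√2)*(V + V) = (2*√2)*(2*V) = 4*V*√2)
(r(z, 10) + 947) + u(-34) = (4*13*√2 + 947) + (-34)² = (52*√2 + 947) + 1156 = (947 + 52*√2) + 1156 = 2103 + 52*√2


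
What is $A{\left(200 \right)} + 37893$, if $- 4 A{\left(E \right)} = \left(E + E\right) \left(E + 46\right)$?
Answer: $13293$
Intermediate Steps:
$A{\left(E \right)} = - \frac{E \left(46 + E\right)}{2}$ ($A{\left(E \right)} = - \frac{\left(E + E\right) \left(E + 46\right)}{4} = - \frac{2 E \left(46 + E\right)}{4} = - \frac{E \left(46 + E\right)}{2}$)
$A{\left(200 \right)} + 37893 = \left(- \frac{1}{2}\right) 200 \left(46 + 200\right) + 37893 = \left(- \frac{1}{2}\right) 200 \cdot 246 + 37893 = -24600 + 37893 = 13293$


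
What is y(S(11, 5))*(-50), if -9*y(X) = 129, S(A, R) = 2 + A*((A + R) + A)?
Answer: 2150/3 ≈ 716.67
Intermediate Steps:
S(A, R) = 2 + A*(R + 2*A)
y(X) = -43/3 (y(X) = -1/9*129 = -43/3)
y(S(11, 5))*(-50) = -43/3*(-50) = 2150/3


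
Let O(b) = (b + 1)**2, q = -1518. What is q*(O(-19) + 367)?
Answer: -1048938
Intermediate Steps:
O(b) = (1 + b)**2
q*(O(-19) + 367) = -1518*((1 - 19)**2 + 367) = -1518*((-18)**2 + 367) = -1518*(324 + 367) = -1518*691 = -1048938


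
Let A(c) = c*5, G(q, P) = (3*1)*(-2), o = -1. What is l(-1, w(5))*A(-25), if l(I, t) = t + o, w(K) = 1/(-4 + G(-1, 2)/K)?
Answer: 3875/26 ≈ 149.04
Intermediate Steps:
G(q, P) = -6 (G(q, P) = 3*(-2) = -6)
A(c) = 5*c
w(K) = 1/(-4 - 6/K)
l(I, t) = -1 + t (l(I, t) = t - 1 = -1 + t)
l(-1, w(5))*A(-25) = (-1 - 1*5/(6 + 4*5))*(5*(-25)) = (-1 - 1*5/(6 + 20))*(-125) = (-1 - 1*5/26)*(-125) = (-1 - 1*5*1/26)*(-125) = (-1 - 5/26)*(-125) = -31/26*(-125) = 3875/26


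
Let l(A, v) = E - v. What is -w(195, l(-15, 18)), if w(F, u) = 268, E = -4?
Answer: -268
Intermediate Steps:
l(A, v) = -4 - v
-w(195, l(-15, 18)) = -1*268 = -268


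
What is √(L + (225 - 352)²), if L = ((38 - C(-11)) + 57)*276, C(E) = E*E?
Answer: √8953 ≈ 94.620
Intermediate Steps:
C(E) = E²
L = -7176 (L = ((38 - 1*(-11)²) + 57)*276 = ((38 - 1*121) + 57)*276 = ((38 - 121) + 57)*276 = (-83 + 57)*276 = -26*276 = -7176)
√(L + (225 - 352)²) = √(-7176 + (225 - 352)²) = √(-7176 + (-127)²) = √(-7176 + 16129) = √8953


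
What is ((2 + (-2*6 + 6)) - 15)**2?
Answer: 361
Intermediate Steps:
((2 + (-2*6 + 6)) - 15)**2 = ((2 + (-12 + 6)) - 15)**2 = ((2 - 6) - 15)**2 = (-4 - 15)**2 = (-19)**2 = 361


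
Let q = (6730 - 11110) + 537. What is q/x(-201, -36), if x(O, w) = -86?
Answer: 3843/86 ≈ 44.686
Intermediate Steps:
q = -3843 (q = -4380 + 537 = -3843)
q/x(-201, -36) = -3843/(-86) = -3843*(-1/86) = 3843/86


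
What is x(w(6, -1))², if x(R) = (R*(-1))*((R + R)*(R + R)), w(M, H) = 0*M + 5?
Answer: 250000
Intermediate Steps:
w(M, H) = 5 (w(M, H) = 0 + 5 = 5)
x(R) = -4*R³ (x(R) = (-R)*((2*R)*(2*R)) = (-R)*(4*R²) = -4*R³)
x(w(6, -1))² = (-4*5³)² = (-4*125)² = (-500)² = 250000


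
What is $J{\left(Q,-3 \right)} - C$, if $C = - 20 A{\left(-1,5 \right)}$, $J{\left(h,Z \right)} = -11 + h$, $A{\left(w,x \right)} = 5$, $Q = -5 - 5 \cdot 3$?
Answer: $69$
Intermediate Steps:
$Q = -20$ ($Q = -5 - 15 = -20$)
$C = -100$ ($C = \left(-20\right) 5 = -100$)
$J{\left(Q,-3 \right)} - C = \left(-11 - 20\right) - -100 = -31 + 100 = 69$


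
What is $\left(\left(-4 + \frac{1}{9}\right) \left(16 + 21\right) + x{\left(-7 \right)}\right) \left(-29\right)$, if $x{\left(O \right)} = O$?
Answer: $\frac{39382}{9} \approx 4375.8$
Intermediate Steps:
$\left(\left(-4 + \frac{1}{9}\right) \left(16 + 21\right) + x{\left(-7 \right)}\right) \left(-29\right) = \left(\left(-4 + \frac{1}{9}\right) \left(16 + 21\right) - 7\right) \left(-29\right) = \left(\left(-4 + \frac{1}{9}\right) 37 - 7\right) \left(-29\right) = \left(\left(- \frac{35}{9}\right) 37 - 7\right) \left(-29\right) = \left(- \frac{1295}{9} - 7\right) \left(-29\right) = \left(- \frac{1358}{9}\right) \left(-29\right) = \frac{39382}{9}$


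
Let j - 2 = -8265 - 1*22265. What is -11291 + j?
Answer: -41819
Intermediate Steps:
j = -30528 (j = 2 + (-8265 - 1*22265) = 2 + (-8265 - 22265) = 2 - 30530 = -30528)
-11291 + j = -11291 - 30528 = -41819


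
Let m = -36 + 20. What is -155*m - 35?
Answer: 2445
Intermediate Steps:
m = -16
-155*m - 35 = -155*(-16) - 35 = 2480 - 35 = 2445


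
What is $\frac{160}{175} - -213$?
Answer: $\frac{7487}{35} \approx 213.91$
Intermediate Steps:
$\frac{160}{175} - -213 = 160 \cdot \frac{1}{175} + 213 = \frac{32}{35} + 213 = \frac{7487}{35}$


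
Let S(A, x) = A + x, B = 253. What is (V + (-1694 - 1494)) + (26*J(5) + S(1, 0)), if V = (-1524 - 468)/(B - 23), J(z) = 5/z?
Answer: -364511/115 ≈ -3169.7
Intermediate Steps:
V = -996/115 (V = (-1524 - 468)/(253 - 23) = -1992/230 = -1992*1/230 = -996/115 ≈ -8.6609)
(V + (-1694 - 1494)) + (26*J(5) + S(1, 0)) = (-996/115 + (-1694 - 1494)) + (26*(5/5) + (1 + 0)) = (-996/115 - 3188) + (26*(5*(1/5)) + 1) = -367616/115 + (26*1 + 1) = -367616/115 + (26 + 1) = -367616/115 + 27 = -364511/115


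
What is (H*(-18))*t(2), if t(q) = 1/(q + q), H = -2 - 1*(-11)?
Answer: -81/2 ≈ -40.500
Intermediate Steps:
H = 9 (H = -2 + 11 = 9)
t(q) = 1/(2*q)
(H*(-18))*t(2) = (9*(-18))*((½)/2) = -81/2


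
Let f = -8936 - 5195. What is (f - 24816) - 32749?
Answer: -71696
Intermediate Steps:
f = -14131
(f - 24816) - 32749 = (-14131 - 24816) - 32749 = -38947 - 32749 = -71696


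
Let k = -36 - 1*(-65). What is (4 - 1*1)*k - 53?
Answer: 34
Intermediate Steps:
k = 29 (k = -36 + 65 = 29)
(4 - 1*1)*k - 53 = (4 - 1*1)*29 - 53 = (4 - 1)*29 - 53 = 3*29 - 53 = 87 - 53 = 34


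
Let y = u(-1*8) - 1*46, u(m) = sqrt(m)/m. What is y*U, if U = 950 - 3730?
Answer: 127880 + 695*I*sqrt(2) ≈ 1.2788e+5 + 982.88*I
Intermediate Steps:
u(m) = 1/sqrt(m)
y = -46 - I*sqrt(2)/4 (y = 1/sqrt(-1*8) - 1*46 = 1/sqrt(-8) - 46 = -I*sqrt(2)/4 - 46 = -46 - I*sqrt(2)/4 ≈ -46.0 - 0.35355*I)
U = -2780
y*U = (-46 - I*sqrt(2)/4)*(-2780) = 127880 + 695*I*sqrt(2)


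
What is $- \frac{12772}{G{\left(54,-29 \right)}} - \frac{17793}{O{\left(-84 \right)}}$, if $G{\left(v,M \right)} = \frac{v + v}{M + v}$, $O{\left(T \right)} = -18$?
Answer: $- \frac{106271}{54} \approx -1968.0$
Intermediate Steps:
$G{\left(v,M \right)} = \frac{2 v}{M + v}$
$- \frac{12772}{G{\left(54,-29 \right)}} - \frac{17793}{O{\left(-84 \right)}} = - \frac{12772}{2 \cdot 54 \frac{1}{-29 + 54}} - \frac{17793}{-18} = - \frac{12772}{2 \cdot 54 \cdot \frac{1}{25}} - - \frac{1977}{2} = - \frac{12772}{2 \cdot 54 \cdot \frac{1}{25}} + \frac{1977}{2} = - \frac{12772}{\frac{108}{25}} + \frac{1977}{2} = \left(-12772\right) \frac{25}{108} + \frac{1977}{2} = - \frac{79825}{27} + \frac{1977}{2} = - \frac{106271}{54}$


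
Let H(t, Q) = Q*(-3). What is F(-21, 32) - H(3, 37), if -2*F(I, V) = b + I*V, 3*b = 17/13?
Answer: 34849/78 ≈ 446.78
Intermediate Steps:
b = 17/39 (b = (17/13)/3 = (17*(1/13))/3 = (⅓)*(17/13) = 17/39 ≈ 0.43590)
F(I, V) = -17/78 - I*V/2 (F(I, V) = -(17/39 + I*V)/2 = -17/78 - I*V/2)
H(t, Q) = -3*Q
F(-21, 32) - H(3, 37) = (-17/78 - ½*(-21)*32) - (-3)*37 = (-17/78 + 336) - 1*(-111) = 26191/78 + 111 = 34849/78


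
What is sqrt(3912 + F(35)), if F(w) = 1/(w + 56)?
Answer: sqrt(32395363)/91 ≈ 62.546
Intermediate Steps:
F(w) = 1/(56 + w)
sqrt(3912 + F(35)) = sqrt(3912 + 1/(56 + 35)) = sqrt(3912 + 1/91) = sqrt(355993/91) = sqrt(32395363)/91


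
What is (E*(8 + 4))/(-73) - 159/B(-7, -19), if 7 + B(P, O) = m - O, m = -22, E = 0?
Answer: 159/10 ≈ 15.900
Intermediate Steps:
B(P, O) = -29 - O (B(P, O) = -7 + (-22 - O) = -29 - O)
(E*(8 + 4))/(-73) - 159/B(-7, -19) = (0*(8 + 4))/(-73) - 159/(-29 - 1*(-19)) = (0*12)*(-1/73) - 159/(-29 + 19) = 0*(-1/73) - 159/(-10) = 0 - 159*(-1/10) = 0 + 159/10 = 159/10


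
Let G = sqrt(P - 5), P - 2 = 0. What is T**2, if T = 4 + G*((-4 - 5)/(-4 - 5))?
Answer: (4 + I*sqrt(3))**2 ≈ 13.0 + 13.856*I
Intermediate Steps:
P = 2 (P = 2 + 0 = 2)
G = I*sqrt(3) (G = sqrt(2 - 5) = sqrt(-3) = I*sqrt(3) ≈ 1.732*I)
T = 4 + I*sqrt(3) (T = 4 + (I*sqrt(3))*((-4 - 5)/(-4 - 5)) = 4 + (I*sqrt(3))*(-9/(-9)) = 4 + (I*sqrt(3))*(-9*(-1/9)) = 4 + (I*sqrt(3))*1 = 4 + I*sqrt(3) ≈ 4.0 + 1.732*I)
T**2 = (4 + I*sqrt(3))**2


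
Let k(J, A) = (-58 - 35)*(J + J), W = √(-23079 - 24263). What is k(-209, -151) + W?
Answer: 38874 + I*√47342 ≈ 38874.0 + 217.58*I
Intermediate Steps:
W = I*√47342 (W = √(-47342) = I*√47342 ≈ 217.58*I)
k(J, A) = -186*J
k(-209, -151) + W = -186*(-209) + I*√47342 = 38874 + I*√47342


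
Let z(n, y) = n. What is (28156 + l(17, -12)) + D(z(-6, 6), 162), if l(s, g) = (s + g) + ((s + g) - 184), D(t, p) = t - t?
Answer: 27982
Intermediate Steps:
D(t, p) = 0
l(s, g) = -184 + 2*g + 2*s (l(s, g) = (g + s) + ((g + s) - 184) = (g + s) + (-184 + g + s) = -184 + 2*g + 2*s)
(28156 + l(17, -12)) + D(z(-6, 6), 162) = (28156 + (-184 + 2*(-12) + 2*17)) + 0 = (28156 + (-184 - 24 + 34)) + 0 = (28156 - 174) + 0 = 27982 + 0 = 27982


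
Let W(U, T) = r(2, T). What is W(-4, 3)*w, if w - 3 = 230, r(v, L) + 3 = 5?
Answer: 466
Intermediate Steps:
r(v, L) = 2 (r(v, L) = -3 + 5 = 2)
W(U, T) = 2
w = 233 (w = 3 + 230 = 233)
W(-4, 3)*w = 2*233 = 466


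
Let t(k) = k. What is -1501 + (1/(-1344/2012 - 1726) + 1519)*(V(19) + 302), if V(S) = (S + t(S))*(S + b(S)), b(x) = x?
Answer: 1151072865842/434257 ≈ 2.6507e+6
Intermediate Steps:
V(S) = 4*S² (V(S) = (S + S)*(S + S) = (2*S)*(2*S) = 4*S²)
-1501 + (1/(-1344/2012 - 1726) + 1519)*(V(19) + 302) = -1501 + (1/(-1344/2012 - 1726) + 1519)*(4*19² + 302) = -1501 + (1/(-1344*1/2012 - 1726) + 1519)*(4*361 + 302) = -1501 + (1/(-336/503 - 1726) + 1519)*(1444 + 302) = -1501 + (1/(-868514/503) + 1519)*1746 = -1501 + (-503/868514 + 1519)*1746 = -1501 + (1319272263/868514)*1746 = -1501 + 1151724685599/434257 = 1151072865842/434257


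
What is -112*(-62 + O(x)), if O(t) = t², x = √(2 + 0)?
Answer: 6720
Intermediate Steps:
x = √2 ≈ 1.4142
-112*(-62 + O(x)) = -112*(-62 + (√2)²) = -112*(-62 + 2) = -112*(-60) = 6720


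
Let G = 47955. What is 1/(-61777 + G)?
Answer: -1/13822 ≈ -7.2348e-5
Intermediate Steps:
1/(-61777 + G) = 1/(-61777 + 47955) = 1/(-13822) = -1/13822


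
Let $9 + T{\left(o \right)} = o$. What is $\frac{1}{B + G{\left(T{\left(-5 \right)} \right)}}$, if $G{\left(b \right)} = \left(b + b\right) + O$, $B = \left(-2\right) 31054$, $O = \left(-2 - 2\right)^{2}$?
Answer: $- \frac{1}{62120} \approx -1.6098 \cdot 10^{-5}$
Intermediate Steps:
$T{\left(o \right)} = -9 + o$
$O = 16$ ($O = \left(-4\right)^{2} = 16$)
$B = -62108$
$G{\left(b \right)} = 16 + 2 b$ ($G{\left(b \right)} = \left(b + b\right) + 16 = 2 b + 16 = 16 + 2 b$)
$\frac{1}{B + G{\left(T{\left(-5 \right)} \right)}} = \frac{1}{-62108 + \left(16 + 2 \left(-9 - 5\right)\right)} = \frac{1}{-62108 + \left(16 + 2 \left(-14\right)\right)} = \frac{1}{-62108 + \left(16 - 28\right)} = \frac{1}{-62108 - 12} = \frac{1}{-62120} = - \frac{1}{62120}$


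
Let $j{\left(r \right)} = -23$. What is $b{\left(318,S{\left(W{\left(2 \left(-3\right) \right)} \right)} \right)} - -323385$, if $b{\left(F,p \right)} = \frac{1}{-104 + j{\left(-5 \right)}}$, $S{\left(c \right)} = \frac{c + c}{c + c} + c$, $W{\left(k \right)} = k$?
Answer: $\frac{41069894}{127} \approx 3.2339 \cdot 10^{5}$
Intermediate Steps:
$S{\left(c \right)} = 1 + c$ ($S{\left(c \right)} = \frac{2 c}{2 c} + c = 2 c \frac{1}{2 c} + c = 1 + c$)
$b{\left(F,p \right)} = - \frac{1}{127}$ ($b{\left(F,p \right)} = \frac{1}{-104 - 23} = \frac{1}{-127} = - \frac{1}{127}$)
$b{\left(318,S{\left(W{\left(2 \left(-3\right) \right)} \right)} \right)} - -323385 = - \frac{1}{127} - -323385 = - \frac{1}{127} + 323385 = \frac{41069894}{127}$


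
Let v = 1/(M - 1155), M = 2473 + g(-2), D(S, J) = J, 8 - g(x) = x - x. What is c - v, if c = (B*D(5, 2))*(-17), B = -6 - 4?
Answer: 450839/1326 ≈ 340.00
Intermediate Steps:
g(x) = 8 (g(x) = 8 - (x - x) = 8 - 1*0 = 8 + 0 = 8)
B = -10
M = 2481 (M = 2473 + 8 = 2481)
v = 1/1326 (v = 1/(2481 - 1155) = 1/1326 ≈ 0.00075415)
c = 340 (c = -10*2*(-17) = -20*(-17) = 340)
c - v = 340 - 1*1/1326 = 340 - 1/1326 = 450839/1326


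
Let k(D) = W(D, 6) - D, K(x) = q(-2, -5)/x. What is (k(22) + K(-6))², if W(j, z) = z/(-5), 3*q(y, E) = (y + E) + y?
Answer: 51529/100 ≈ 515.29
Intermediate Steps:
q(y, E) = E/3 + 2*y/3 (q(y, E) = ((y + E) + y)/3 = ((E + y) + y)/3 = (E + 2*y)/3 = E/3 + 2*y/3)
W(j, z) = -z/5 (W(j, z) = z*(-⅕) = -z/5)
K(x) = -3/x (K(x) = ((⅓)*(-5) + (⅔)*(-2))/x = (-5/3 - 4/3)/x = -3/x)
k(D) = -6/5 - D (k(D) = -⅕*6 - D = -6/5 - D)
(k(22) + K(-6))² = ((-6/5 - 1*22) - 3/(-6))² = ((-6/5 - 22) - 3*(-⅙))² = (-116/5 + ½)² = (-227/10)² = 51529/100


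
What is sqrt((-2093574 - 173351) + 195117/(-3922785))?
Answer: 17*I*sqrt(13411761482276970)/1307595 ≈ 1505.6*I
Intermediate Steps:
sqrt((-2093574 - 173351) + 195117/(-3922785)) = sqrt(-2266925 + 195117*(-1/3922785)) = sqrt(-2266925 - 65039/1307595) = sqrt(-2964219860414/1307595) = 17*I*sqrt(13411761482276970)/1307595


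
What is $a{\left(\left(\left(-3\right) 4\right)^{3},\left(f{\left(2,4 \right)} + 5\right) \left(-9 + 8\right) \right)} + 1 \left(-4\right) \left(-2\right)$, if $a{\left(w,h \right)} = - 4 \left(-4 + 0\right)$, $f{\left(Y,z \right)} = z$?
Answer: $24$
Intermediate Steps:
$a{\left(w,h \right)} = 16$ ($a{\left(w,h \right)} = \left(-4\right) \left(-4\right) = 16$)
$a{\left(\left(\left(-3\right) 4\right)^{3},\left(f{\left(2,4 \right)} + 5\right) \left(-9 + 8\right) \right)} + 1 \left(-4\right) \left(-2\right) = 16 + 1 \left(-4\right) \left(-2\right) = 16 - -8 = 16 + 8 = 24$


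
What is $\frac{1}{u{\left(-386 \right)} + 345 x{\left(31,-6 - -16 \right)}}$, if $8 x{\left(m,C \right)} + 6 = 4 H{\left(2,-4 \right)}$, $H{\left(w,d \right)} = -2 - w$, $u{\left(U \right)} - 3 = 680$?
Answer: $- \frac{4}{1063} \approx -0.0037629$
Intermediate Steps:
$u{\left(U \right)} = 683$ ($u{\left(U \right)} = 3 + 680 = 683$)
$x{\left(m,C \right)} = - \frac{11}{4}$ ($x{\left(m,C \right)} = - \frac{3}{4} + \frac{4 \left(-2 - 2\right)}{8} = - \frac{3}{4} + \frac{4 \left(-4\right)}{8} = - \frac{3}{4} + \frac{1}{8} \left(-16\right) = - \frac{3}{4} - 2 = - \frac{11}{4}$)
$\frac{1}{u{\left(-386 \right)} + 345 x{\left(31,-6 - -16 \right)}} = \frac{1}{683 + 345 \left(- \frac{11}{4}\right)} = \frac{1}{683 - \frac{3795}{4}} = \frac{1}{- \frac{1063}{4}} = - \frac{4}{1063}$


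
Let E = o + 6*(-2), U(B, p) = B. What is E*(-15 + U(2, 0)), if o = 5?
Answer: 91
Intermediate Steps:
E = -7 (E = 5 + 6*(-2) = 5 - 12 = -7)
E*(-15 + U(2, 0)) = -7*(-15 + 2) = -7*(-13) = 91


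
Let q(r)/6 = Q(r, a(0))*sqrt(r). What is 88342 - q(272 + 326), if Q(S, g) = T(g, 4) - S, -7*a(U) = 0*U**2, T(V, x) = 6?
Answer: 88342 + 3552*sqrt(598) ≈ 1.7520e+5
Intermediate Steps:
a(U) = 0 (a(U) = -0*U**2 = -1/7*0 = 0)
Q(S, g) = 6 - S
q(r) = 6*sqrt(r)*(6 - r) (q(r) = 6*((6 - r)*sqrt(r)) = 6*(sqrt(r)*(6 - r)) = 6*sqrt(r)*(6 - r))
88342 - q(272 + 326) = 88342 - 6*sqrt(272 + 326)*(6 - (272 + 326)) = 88342 - 6*sqrt(598)*(6 - 1*598) = 88342 - 6*sqrt(598)*(6 - 598) = 88342 - 6*sqrt(598)*(-592) = 88342 - (-3552)*sqrt(598) = 88342 + 3552*sqrt(598)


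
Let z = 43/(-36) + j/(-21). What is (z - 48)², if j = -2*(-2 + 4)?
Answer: 152497801/63504 ≈ 2401.4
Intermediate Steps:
j = -4 (j = -2*2 = -4)
z = -253/252 (z = 43/(-36) - 4/(-21) = 43*(-1/36) - 4*(-1/21) = -43/36 + 4/21 = -253/252 ≈ -1.0040)
(z - 48)² = (-253/252 - 48)² = (-12349/252)² = 152497801/63504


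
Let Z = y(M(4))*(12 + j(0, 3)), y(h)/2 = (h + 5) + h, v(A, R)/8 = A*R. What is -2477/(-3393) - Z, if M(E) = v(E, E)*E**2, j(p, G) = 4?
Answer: -445267699/3393 ≈ -1.3123e+5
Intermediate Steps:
v(A, R) = 8*A*R (v(A, R) = 8*(A*R) = 8*A*R)
M(E) = 8*E**4 (M(E) = (8*E*E)*E**2 = (8*E**2)*E**2 = 8*E**4)
y(h) = 10 + 4*h (y(h) = 2*((h + 5) + h) = 2*((5 + h) + h) = 2*(5 + 2*h) = 10 + 4*h)
Z = 131232 (Z = (10 + 4*(8*4**4))*(12 + 4) = (10 + 4*(8*256))*16 = (10 + 4*2048)*16 = (10 + 8192)*16 = 8202*16 = 131232)
-2477/(-3393) - Z = -2477/(-3393) - 1*131232 = -2477*(-1/3393) - 131232 = 2477/3393 - 131232 = -445267699/3393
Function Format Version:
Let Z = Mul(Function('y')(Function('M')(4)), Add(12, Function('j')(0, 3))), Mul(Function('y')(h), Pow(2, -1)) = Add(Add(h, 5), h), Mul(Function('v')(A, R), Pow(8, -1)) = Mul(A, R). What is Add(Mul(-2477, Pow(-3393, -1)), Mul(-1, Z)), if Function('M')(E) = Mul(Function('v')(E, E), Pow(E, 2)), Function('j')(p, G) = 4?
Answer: Rational(-445267699, 3393) ≈ -1.3123e+5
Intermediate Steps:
Function('v')(A, R) = Mul(8, A, R) (Function('v')(A, R) = Mul(8, Mul(A, R)) = Mul(8, A, R))
Function('M')(E) = Mul(8, Pow(E, 4)) (Function('M')(E) = Mul(Mul(8, E, E), Pow(E, 2)) = Mul(Mul(8, Pow(E, 2)), Pow(E, 2)) = Mul(8, Pow(E, 4)))
Function('y')(h) = Add(10, Mul(4, h)) (Function('y')(h) = Mul(2, Add(Add(h, 5), h)) = Mul(2, Add(Add(5, h), h)) = Mul(2, Add(5, Mul(2, h))) = Add(10, Mul(4, h)))
Z = 131232 (Z = Mul(Add(10, Mul(4, Mul(8, Pow(4, 4)))), Add(12, 4)) = Mul(Add(10, Mul(4, Mul(8, 256))), 16) = Mul(Add(10, Mul(4, 2048)), 16) = Mul(Add(10, 8192), 16) = Mul(8202, 16) = 131232)
Add(Mul(-2477, Pow(-3393, -1)), Mul(-1, Z)) = Add(Mul(-2477, Pow(-3393, -1)), Mul(-1, 131232)) = Add(Mul(-2477, Rational(-1, 3393)), -131232) = Add(Rational(2477, 3393), -131232) = Rational(-445267699, 3393)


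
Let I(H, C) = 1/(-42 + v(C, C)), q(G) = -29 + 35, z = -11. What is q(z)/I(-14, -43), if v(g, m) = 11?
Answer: -186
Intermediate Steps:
q(G) = 6
I(H, C) = -1/31 (I(H, C) = 1/(-42 + 11) = 1/(-31) = -1/31)
q(z)/I(-14, -43) = 6/(-1/31) = 6*(-31) = -186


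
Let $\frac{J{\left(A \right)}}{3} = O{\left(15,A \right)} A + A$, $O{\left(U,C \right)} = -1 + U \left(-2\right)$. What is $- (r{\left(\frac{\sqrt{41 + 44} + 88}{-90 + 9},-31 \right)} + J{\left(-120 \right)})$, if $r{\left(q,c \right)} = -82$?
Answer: $-10718$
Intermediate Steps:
$O{\left(U,C \right)} = -1 - 2 U$
$J{\left(A \right)} = - 90 A$ ($J{\left(A \right)} = 3 \left(\left(-1 - 30\right) A + A\right) = 3 \left(- 31 A + A\right) = 3 \left(- 30 A\right) = - 90 A$)
$- (r{\left(\frac{\sqrt{41 + 44} + 88}{-90 + 9},-31 \right)} + J{\left(-120 \right)}) = - (-82 - -10800) = - (-82 + 10800) = \left(-1\right) 10718 = -10718$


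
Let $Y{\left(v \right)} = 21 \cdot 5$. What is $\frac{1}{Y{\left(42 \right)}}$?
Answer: $\frac{1}{105} \approx 0.0095238$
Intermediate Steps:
$Y{\left(v \right)} = 105$
$\frac{1}{Y{\left(42 \right)}} = \frac{1}{105}$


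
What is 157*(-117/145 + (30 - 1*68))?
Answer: -883439/145 ≈ -6092.7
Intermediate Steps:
157*(-117/145 + (30 - 1*68)) = 157*(-117*1/145 + (30 - 68)) = 157*(-117/145 - 38) = 157*(-5627/145) = -883439/145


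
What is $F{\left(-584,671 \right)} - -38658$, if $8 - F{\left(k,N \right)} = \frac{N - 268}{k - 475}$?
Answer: $\frac{40947697}{1059} \approx 38666.0$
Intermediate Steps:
$F{\left(k,N \right)} = 8 - \frac{-268 + N}{-475 + k}$ ($F{\left(k,N \right)} = 8 - \frac{N - 268}{k - 475} = 8 - \frac{-268 + N}{-475 + k}$)
$F{\left(-584,671 \right)} - -38658 = \frac{-3532 - 671 + 8 \left(-584\right)}{-475 - 584} - -38658 = \frac{-3532 - 671 - 4672}{-1059} + 38658 = \left(- \frac{1}{1059}\right) \left(-8875\right) + 38658 = \frac{8875}{1059} + 38658 = \frac{40947697}{1059}$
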